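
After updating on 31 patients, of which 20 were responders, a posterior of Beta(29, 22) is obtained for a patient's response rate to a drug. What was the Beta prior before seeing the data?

Beta is conjugate to the binomial likelihood: posterior = Beta(a+s, b+f).
Subtract the data counts: 29−20=9, 22−11=11.

Beta(9, 11)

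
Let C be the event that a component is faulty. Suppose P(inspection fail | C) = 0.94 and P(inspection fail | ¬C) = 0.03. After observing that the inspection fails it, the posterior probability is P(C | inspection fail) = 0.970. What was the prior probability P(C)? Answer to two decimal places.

P(C) = 0.51

In odds form, posterior odds = prior odds × likelihood ratio, so prior odds = posterior odds ÷ LR.
Posterior odds = 0.970/(1−0.970) = 32.3333. LR = 0.94/0.03 = 31.3333.
Prior odds = 32.3333/31.3333 = 1.0319, so P(C) = 1.0319/(1+1.0319) ≈ 0.51.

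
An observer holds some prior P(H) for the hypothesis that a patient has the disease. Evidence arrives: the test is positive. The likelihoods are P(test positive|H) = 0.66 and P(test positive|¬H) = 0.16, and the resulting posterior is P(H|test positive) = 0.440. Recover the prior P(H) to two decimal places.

P(H) = 0.16

In odds form, posterior odds = prior odds × likelihood ratio, so prior odds = posterior odds ÷ LR.
Posterior odds = 0.440/(1−0.440) = 0.7857. LR = 0.66/0.16 = 4.1250.
Prior odds = 0.7857/4.1250 = 0.1905, so P(H) = 0.1905/(1+0.1905) ≈ 0.16.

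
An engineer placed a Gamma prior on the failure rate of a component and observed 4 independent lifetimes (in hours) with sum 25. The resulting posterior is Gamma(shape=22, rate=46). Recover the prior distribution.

Gamma(shape=18, rate=21)

Gamma–exponential conjugacy: posterior shape = α + n, posterior rate = β + Σtᵢ.
So α = 22 − 4 = 18 and β = 46 − 25 = 21.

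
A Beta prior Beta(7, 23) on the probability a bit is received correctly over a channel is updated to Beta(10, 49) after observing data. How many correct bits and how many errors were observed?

3 correct bits and 26 errors

A Beta(a, b) prior with s successes and f failures in binomial data gives a Beta(a+s, b+f) posterior.
So s = 10 − 7 = 3 and f = 49 − 23 = 26.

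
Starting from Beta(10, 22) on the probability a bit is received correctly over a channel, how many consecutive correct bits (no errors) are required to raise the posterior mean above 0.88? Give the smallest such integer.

After k correct bits and 0 errors the posterior is Beta(10+k, 22), with mean (10+k)/(10+22+k).
Set (10+k)/(32+k) > 0.88 and solve: k > (0.88·32 − 10)/(1 − 0.88) = 151.333.
The smallest integer exceeding 151.333 is 152, and checking k=152: (162)/(184) = 0.8804 > 0.88.

k = 152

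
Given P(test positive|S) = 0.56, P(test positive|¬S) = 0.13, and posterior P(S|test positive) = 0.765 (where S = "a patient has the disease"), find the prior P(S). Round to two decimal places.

In odds form, posterior odds = prior odds × likelihood ratio, so prior odds = posterior odds ÷ LR.
Posterior odds = 0.765/(1−0.765) = 3.2553. LR = 0.56/0.13 = 4.3077.
Prior odds = 3.2553/4.3077 = 0.7557, so P(S) = 0.7557/(1+0.7557) ≈ 0.43.

P(S) = 0.43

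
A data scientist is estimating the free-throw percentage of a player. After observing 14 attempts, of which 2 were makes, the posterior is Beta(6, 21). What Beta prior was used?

A Beta(a, b) prior with s successes and f failures in binomial data gives a Beta(a+s, b+f) posterior.
Subtract the data counts: 6−2=4, 21−12=9.

Beta(4, 9)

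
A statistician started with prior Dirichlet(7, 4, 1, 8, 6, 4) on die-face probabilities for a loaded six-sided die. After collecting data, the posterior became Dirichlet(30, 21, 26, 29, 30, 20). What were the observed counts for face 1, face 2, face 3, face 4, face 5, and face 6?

For a Dirichlet(α) prior with multinomial counts c, the posterior is Dirichlet(α + c) componentwise.
Counts are posterior − prior componentwise: 30−7=23, 21−4=17, 26−1=25, 29−8=21, 30−6=24, 20−4=16.

counts (23, 17, 25, 21, 24, 16)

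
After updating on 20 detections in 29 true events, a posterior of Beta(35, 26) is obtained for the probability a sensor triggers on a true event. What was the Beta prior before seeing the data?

Beta(15, 17)

A Beta(α, β) prior with s successes and f failures in binomial data gives a Beta(α+s, β+f) posterior.
So α = 35 − 20 = 15 and β = 26 − 9 = 17.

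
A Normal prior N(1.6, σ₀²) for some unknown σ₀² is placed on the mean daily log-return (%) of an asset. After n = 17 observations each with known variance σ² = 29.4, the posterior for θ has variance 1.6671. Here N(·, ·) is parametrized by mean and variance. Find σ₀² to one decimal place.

Posterior precision equals prior precision plus data precision: 1/σ_n² = 1/σ₀² + n/σ².
So 1/σ₀² = 1/1.6671 − 17/29.4 = 0.599844 − 0.578231 = 0.021613.
Hence σ₀² = 1/0.021613 ≈ 46.3.

σ₀² = 46.3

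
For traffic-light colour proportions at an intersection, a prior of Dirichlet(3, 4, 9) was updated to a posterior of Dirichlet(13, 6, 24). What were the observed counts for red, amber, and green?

For a Dirichlet(α) prior with multinomial counts c, the posterior is Dirichlet(α + c) componentwise.
Counts are posterior − prior componentwise: 13−3=10, 6−4=2, 24−9=15.

counts (10, 2, 15)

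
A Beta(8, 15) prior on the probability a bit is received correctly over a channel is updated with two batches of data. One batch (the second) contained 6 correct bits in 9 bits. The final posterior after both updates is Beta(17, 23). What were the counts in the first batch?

3 correct bits and 5 errors

Sequential conjugate updates are equivalent to a single update on the pooled data, so total successes = posterior α − prior α and total failures = posterior β − prior β.
Total across both batches: 17−8=9 correct bits, 23−15=8 errors.
Subtract the second batch: 9−6=3 correct bits and 8−3=5 errors.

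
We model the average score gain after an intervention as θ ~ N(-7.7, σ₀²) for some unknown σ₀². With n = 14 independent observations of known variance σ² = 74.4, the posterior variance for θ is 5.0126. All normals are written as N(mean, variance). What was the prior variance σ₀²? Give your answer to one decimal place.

Posterior precision equals prior precision plus data precision: 1/σ_n² = 1/σ₀² + n/σ².
So 1/σ₀² = 1/5.0126 − 14/74.4 = 0.199497 − 0.188172 = 0.011325.
Hence σ₀² = 1/0.011325 ≈ 88.3.

σ₀² = 88.3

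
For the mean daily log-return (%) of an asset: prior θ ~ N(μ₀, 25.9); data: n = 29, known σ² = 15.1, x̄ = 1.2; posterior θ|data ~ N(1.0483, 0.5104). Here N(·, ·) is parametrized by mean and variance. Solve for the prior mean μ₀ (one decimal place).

The posterior mean is a precision-weighted average: μ_n = (τ₀μ₀ + τ_data·x̄)/(τ₀+τ_data), with τ₀=1/σ₀² and τ_data=n/σ².
Here τ₀ = 1/25.9 = 0.038610 and τ_data = 29/15.1 = 1.920530, so τ_n = 1.959140.
Rearranging for μ₀: μ₀ = (μ_n·τ_n − τ_data·x̄)/τ₀ = (1.0483·1.959140 − 1.920530·1.2) / 0.038610 = -0.250870/0.038610 ≈ -6.5.

μ₀ = -6.5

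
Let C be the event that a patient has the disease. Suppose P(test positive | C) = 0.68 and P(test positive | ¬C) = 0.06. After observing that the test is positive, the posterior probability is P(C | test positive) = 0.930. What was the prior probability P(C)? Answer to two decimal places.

P(C) = 0.54

Bayes' rule in odds form gives O(C|E) = O(C)·[P(E|C)/P(E|¬C)], hence O(C) = O(C|E)/LR.
Posterior odds = 0.930/(1−0.930) = 13.2857. LR = 0.68/0.06 = 11.3333.
Prior odds = 13.2857/11.3333 = 1.1723, so P(C) = 1.1723/(1+1.1723) ≈ 0.54.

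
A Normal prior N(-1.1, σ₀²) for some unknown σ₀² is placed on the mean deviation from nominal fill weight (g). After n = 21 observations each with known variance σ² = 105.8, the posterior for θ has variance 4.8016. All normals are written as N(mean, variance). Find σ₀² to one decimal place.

Posterior precision equals prior precision plus data precision: 1/σ_n² = 1/σ₀² + n/σ².
So 1/σ₀² = 1/4.8016 − 21/105.8 = 0.208264 − 0.198488 = 0.009776.
Hence σ₀² = 1/0.009776 ≈ 102.3.

σ₀² = 102.3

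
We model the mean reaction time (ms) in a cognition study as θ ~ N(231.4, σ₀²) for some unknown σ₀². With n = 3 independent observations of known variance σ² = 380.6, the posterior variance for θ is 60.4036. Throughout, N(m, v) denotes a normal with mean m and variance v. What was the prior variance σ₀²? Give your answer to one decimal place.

For the Normal–Normal model with known σ², precisions add: τ_n = τ₀ + n/σ².
So 1/σ₀² = 1/60.4036 − 3/380.6 = 0.016555 − 0.007882 = 0.008673.
Hence σ₀² = 1/0.008673 ≈ 115.3.

σ₀² = 115.3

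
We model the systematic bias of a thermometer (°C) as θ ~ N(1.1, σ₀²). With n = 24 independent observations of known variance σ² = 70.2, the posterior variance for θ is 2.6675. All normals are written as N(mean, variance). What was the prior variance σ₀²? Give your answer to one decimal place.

σ₀² = 30.3

Posterior precision equals prior precision plus data precision: 1/σ_n² = 1/σ₀² + n/σ².
So 1/σ₀² = 1/2.6675 − 24/70.2 = 0.374883 − 0.341880 = 0.033003.
Hence σ₀² = 1/0.033003 ≈ 30.3.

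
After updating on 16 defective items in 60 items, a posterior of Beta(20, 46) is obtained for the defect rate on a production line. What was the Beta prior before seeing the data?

Beta(4, 2)

Beta is conjugate to the binomial likelihood: posterior = Beta(α+s, β+f).
Subtract the data counts: 20−16=4, 46−44=2.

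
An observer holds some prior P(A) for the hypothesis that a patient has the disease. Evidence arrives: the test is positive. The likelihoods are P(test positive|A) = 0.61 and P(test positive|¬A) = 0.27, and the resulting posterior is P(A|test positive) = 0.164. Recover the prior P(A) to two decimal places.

P(A) = 0.08

Bayes' rule in odds form gives O(A|E) = O(A)·[P(E|A)/P(E|¬A)], hence O(A) = O(A|E)/LR.
Posterior odds = 0.164/(1−0.164) = 0.1962. LR = 0.61/0.27 = 2.2593.
Prior odds = 0.1962/2.2593 = 0.0868, so P(A) = 0.0868/(1+0.0868) ≈ 0.08.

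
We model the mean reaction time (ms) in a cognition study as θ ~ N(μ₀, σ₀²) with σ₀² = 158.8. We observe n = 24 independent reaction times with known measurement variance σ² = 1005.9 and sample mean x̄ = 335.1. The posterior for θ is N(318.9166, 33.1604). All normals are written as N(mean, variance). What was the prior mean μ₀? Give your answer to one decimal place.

μ₀ = 257.6

With known observation variance, the Normal–Normal posterior has precision τ_n = τ₀ + n/σ² and mean μ_n = (τ₀μ₀ + (n/σ²)x̄)/τ_n.
Here τ₀ = 1/158.8 = 0.006297 and τ_data = 24/1005.9 = 0.023859, so τ_n = 0.030156.
Rearranging for μ₀: μ₀ = (μ_n·τ_n − τ_data·x̄)/τ₀ = (318.9166·0.030156 − 0.023859·335.1) / 0.006297 = 1.622098/0.006297 ≈ 257.6.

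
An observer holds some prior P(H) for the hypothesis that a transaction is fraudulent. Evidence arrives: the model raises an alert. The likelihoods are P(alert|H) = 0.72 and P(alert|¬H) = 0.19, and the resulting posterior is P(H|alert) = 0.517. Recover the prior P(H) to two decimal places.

In odds form, posterior odds = prior odds × likelihood ratio, so prior odds = posterior odds ÷ LR.
Posterior odds = 0.517/(1−0.517) = 1.0704. LR = 0.72/0.19 = 3.7895.
Prior odds = 1.0704/3.7895 = 0.2825, so P(H) = 0.2825/(1+0.2825) ≈ 0.22.

P(H) = 0.22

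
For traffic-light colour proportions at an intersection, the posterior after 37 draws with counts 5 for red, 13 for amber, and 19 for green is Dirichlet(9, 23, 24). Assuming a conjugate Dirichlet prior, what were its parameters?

Dirichlet(4, 10, 5)

For a Dirichlet(α) prior with multinomial counts c, the posterior is Dirichlet(α + c) componentwise.
Subtract each count from the matching posterior parameter: 9−5=4, 23−13=10, 24−19=5.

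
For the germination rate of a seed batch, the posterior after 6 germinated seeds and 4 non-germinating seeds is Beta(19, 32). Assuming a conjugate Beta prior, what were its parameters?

Beta(13, 28)

Beta is conjugate to the binomial likelihood: posterior = Beta(a+s, b+f).
Subtract the data counts: 19−6=13, 32−4=28.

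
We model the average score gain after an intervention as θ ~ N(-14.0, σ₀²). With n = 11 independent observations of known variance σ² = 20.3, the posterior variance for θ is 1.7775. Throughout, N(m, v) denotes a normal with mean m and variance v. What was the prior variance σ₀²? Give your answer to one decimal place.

σ₀² = 48.3

For the Normal–Normal model with known σ², precisions add: τ_n = τ₀ + n/σ².
So 1/σ₀² = 1/1.7775 − 11/20.3 = 0.562588 − 0.541872 = 0.020716.
Hence σ₀² = 1/0.020716 ≈ 48.3.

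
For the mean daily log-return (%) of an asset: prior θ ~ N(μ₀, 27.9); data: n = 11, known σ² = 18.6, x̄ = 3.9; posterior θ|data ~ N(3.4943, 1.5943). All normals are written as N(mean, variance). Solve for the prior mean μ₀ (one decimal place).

With known observation variance, the Normal–Normal posterior has precision τ_n = τ₀ + n/σ² and mean μ_n = (τ₀μ₀ + (n/σ²)x̄)/τ_n.
Here τ₀ = 1/27.9 = 0.035842 and τ_data = 11/18.6 = 0.591398, so τ_n = 0.627240.
Rearranging for μ₀: μ₀ = (μ_n·τ_n − τ_data·x̄)/τ₀ = (3.4943·0.627240 − 0.591398·3.9) / 0.035842 = -0.114687/0.035842 ≈ -3.2.

μ₀ = -3.2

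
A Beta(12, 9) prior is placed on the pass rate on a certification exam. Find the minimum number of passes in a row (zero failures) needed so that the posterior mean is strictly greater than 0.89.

k = 61

After k passes and 0 failures the posterior is Beta(12+k, 9), with mean (12+k)/(12+9+k).
Set (12+k)/(21+k) > 0.89 and solve: k > (0.89·21 − 12)/(1 − 0.89) = 60.818.
The smallest integer exceeding 60.818 is 61.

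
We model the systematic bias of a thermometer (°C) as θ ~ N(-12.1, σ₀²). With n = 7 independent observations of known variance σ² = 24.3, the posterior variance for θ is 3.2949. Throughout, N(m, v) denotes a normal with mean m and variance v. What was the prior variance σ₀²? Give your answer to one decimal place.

σ₀² = 64.8

For the Normal–Normal model with known σ², precisions add: τ_n = τ₀ + n/σ².
So 1/σ₀² = 1/3.2949 − 7/24.3 = 0.303499 − 0.288066 = 0.015433.
Hence σ₀² = 1/0.015433 ≈ 64.8.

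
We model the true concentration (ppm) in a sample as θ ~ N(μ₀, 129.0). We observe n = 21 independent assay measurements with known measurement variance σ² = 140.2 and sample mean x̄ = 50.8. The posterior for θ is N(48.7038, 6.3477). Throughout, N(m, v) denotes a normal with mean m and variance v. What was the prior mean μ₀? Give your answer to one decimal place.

μ₀ = 8.2

With known observation variance, the Normal–Normal posterior has precision τ_n = τ₀ + n/σ² and mean μ_n = (τ₀μ₀ + (n/σ²)x̄)/τ_n.
Here τ₀ = 1/129.0 = 0.007752 and τ_data = 21/140.2 = 0.149786, so τ_n = 0.157538.
Rearranging for μ₀: μ₀ = (μ_n·τ_n − τ_data·x̄)/τ₀ = (48.7038·0.157538 − 0.149786·50.8) / 0.007752 = 0.063570/0.007752 ≈ 8.2.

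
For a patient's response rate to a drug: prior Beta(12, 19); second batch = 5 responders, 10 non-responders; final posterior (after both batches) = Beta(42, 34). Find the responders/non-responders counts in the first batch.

Because Beta–binomial updating is additive in the counts, the combined data contributed (α_post−α_prior, β_post−β_prior) successes and failures.
Total across both batches: 42−12=30 responders, 34−19=15 non-responders.
Subtract the second batch: 30−5=25 responders and 15−10=5 non-responders.

25 responders and 5 non-responders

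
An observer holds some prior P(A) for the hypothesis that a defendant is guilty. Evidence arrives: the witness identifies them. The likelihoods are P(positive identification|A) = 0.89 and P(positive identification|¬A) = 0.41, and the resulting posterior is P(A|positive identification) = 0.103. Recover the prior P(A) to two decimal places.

Bayes' rule in odds form gives O(A|E) = O(A)·[P(E|A)/P(E|¬A)], hence O(A) = O(A|E)/LR.
Posterior odds = 0.103/(1−0.103) = 0.1148. LR = 0.89/0.41 = 2.1707.
Prior odds = 0.1148/2.1707 = 0.0529, so P(A) = 0.0529/(1+0.0529) ≈ 0.05.

P(A) = 0.05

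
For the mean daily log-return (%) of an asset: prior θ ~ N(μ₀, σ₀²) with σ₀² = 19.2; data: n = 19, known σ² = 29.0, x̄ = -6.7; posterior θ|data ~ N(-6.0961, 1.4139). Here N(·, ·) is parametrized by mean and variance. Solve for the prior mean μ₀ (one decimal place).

The posterior mean is a precision-weighted average: μ_n = (τ₀μ₀ + τ_data·x̄)/(τ₀+τ_data), with τ₀=1/σ₀² and τ_data=n/σ².
Here τ₀ = 1/19.2 = 0.052083 and τ_data = 19/29.0 = 0.655172, so τ_n = 0.707255.
Rearranging for μ₀: μ₀ = (μ_n·τ_n − τ_data·x̄)/τ₀ = (-6.0961·0.707255 − 0.655172·-6.7) / 0.052083 = 0.078155/0.052083 ≈ 1.5.

μ₀ = 1.5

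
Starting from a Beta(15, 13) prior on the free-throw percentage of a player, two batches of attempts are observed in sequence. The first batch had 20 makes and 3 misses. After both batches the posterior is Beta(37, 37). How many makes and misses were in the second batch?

Because Beta–binomial updating is additive in the counts, the combined data contributed (α_post−α_prior, β_post−β_prior) successes and failures.
Total across both batches: 37−15=22 makes, 37−13=24 misses.
Subtract the first batch: 22−20=2 makes and 24−3=21 misses.

2 makes and 21 misses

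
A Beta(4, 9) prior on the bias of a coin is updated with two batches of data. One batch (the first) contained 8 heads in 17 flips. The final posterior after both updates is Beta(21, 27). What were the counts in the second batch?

9 heads and 9 tails

Sequential conjugate updates are equivalent to a single update on the pooled data, so total successes = posterior α − prior α and total failures = posterior β − prior β.
Total across both batches: 21−4=17 heads, 27−9=18 tails.
Subtract the first batch: 17−8=9 heads and 18−9=9 tails.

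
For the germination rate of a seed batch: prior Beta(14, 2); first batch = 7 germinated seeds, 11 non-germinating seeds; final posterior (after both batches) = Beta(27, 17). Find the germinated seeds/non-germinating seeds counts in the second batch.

6 germinated seeds and 4 non-germinating seeds

Sequential conjugate updates are equivalent to a single update on the pooled data, so total successes = posterior α − prior α and total failures = posterior β − prior β.
Total across both batches: 27−14=13 germinated seeds, 17−2=15 non-germinating seeds.
Subtract the first batch: 13−7=6 germinated seeds and 15−11=4 non-germinating seeds.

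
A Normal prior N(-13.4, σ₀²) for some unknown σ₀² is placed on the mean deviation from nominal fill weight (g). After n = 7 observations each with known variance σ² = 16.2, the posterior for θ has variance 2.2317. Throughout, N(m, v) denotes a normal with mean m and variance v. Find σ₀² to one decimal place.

σ₀² = 62.5

For the Normal–Normal model with known σ², precisions add: τ_n = τ₀ + n/σ².
So 1/σ₀² = 1/2.2317 − 7/16.2 = 0.448089 − 0.432099 = 0.015990.
Hence σ₀² = 1/0.015990 ≈ 62.5.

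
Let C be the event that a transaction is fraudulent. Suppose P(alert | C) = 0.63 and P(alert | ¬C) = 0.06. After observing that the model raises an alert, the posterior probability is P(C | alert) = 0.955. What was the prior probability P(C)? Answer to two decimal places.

Bayes' rule in odds form gives O(C|E) = O(C)·[P(E|C)/P(E|¬C)], hence O(C) = O(C|E)/LR.
Posterior odds = 0.955/(1−0.955) = 21.2222. LR = 0.63/0.06 = 10.5000.
Prior odds = 21.2222/10.5000 = 2.0212, so P(C) = 2.0212/(1+2.0212) ≈ 0.67.

P(C) = 0.67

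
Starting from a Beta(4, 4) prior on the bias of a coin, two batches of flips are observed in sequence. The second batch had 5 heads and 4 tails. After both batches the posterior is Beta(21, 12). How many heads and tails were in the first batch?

Sequential conjugate updates are equivalent to a single update on the pooled data, so total successes = posterior α − prior α and total failures = posterior β − prior β.
Total across both batches: 21−4=17 heads, 12−4=8 tails.
Subtract the second batch: 17−5=12 heads and 8−4=4 tails.

12 heads and 4 tails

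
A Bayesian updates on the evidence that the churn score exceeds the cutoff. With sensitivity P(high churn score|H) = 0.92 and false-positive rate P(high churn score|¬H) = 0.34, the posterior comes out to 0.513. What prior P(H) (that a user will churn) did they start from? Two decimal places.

P(H) = 0.28

Bayes' rule in odds form gives O(H|E) = O(H)·[P(E|H)/P(E|¬H)], hence O(H) = O(H|E)/LR.
Posterior odds = 0.513/(1−0.513) = 1.0534. LR = 0.92/0.34 = 2.7059.
Prior odds = 1.0534/2.7059 = 0.3893, so P(H) = 0.3893/(1+0.3893) ≈ 0.28.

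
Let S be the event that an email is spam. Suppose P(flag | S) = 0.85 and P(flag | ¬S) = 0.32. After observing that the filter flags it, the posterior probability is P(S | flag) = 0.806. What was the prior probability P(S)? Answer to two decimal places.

Bayes' rule in odds form gives O(S|E) = O(S)·[P(E|S)/P(E|¬S)], hence O(S) = O(S|E)/LR.
Posterior odds = 0.806/(1−0.806) = 4.1546. LR = 0.85/0.32 = 2.6562.
Prior odds = 4.1546/2.6562 = 1.5641, so P(S) = 1.5641/(1+1.5641) ≈ 0.61.

P(S) = 0.61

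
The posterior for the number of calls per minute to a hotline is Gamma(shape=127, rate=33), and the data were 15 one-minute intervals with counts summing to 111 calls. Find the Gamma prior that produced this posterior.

Gamma(shape=16, rate=18)

Gamma–Poisson conjugacy: posterior shape = α + Σxᵢ, posterior rate = β + n.
So α = 127 − 111 = 16 and β = 33 − 15 = 18.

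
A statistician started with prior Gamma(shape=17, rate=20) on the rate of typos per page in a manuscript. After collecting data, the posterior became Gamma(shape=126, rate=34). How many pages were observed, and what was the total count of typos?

n = 14 pages with total 109 typos

A Gamma(α, β) prior (rate parametrization) on a Poisson rate with n observations summing to S gives posterior Gamma(α+S, β+n).
Matching: Σxᵢ = 126 − 17 = 109 and n = 34 − 20 = 14.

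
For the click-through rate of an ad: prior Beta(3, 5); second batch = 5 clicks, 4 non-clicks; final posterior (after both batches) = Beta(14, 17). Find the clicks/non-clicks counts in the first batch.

Because Beta–binomial updating is additive in the counts, the combined data contributed (α_post−α_prior, β_post−β_prior) successes and failures.
Total across both batches: 14−3=11 clicks, 17−5=12 non-clicks.
Subtract the second batch: 11−5=6 clicks and 12−4=8 non-clicks.

6 clicks and 8 non-clicks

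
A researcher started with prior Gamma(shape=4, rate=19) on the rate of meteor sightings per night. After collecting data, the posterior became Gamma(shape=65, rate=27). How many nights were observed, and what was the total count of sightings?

Gamma–Poisson conjugacy: posterior shape = α + Σxᵢ, posterior rate = β + n.
Matching: Σxᵢ = 65 − 4 = 61 and n = 27 − 19 = 8.

n = 8 nights with total 61 sightings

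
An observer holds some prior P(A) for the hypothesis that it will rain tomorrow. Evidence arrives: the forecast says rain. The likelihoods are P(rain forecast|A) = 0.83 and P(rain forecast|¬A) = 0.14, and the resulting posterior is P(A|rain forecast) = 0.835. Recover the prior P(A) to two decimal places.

In odds form, posterior odds = prior odds × likelihood ratio, so prior odds = posterior odds ÷ LR.
Posterior odds = 0.835/(1−0.835) = 5.0606. LR = 0.83/0.14 = 5.9286.
Prior odds = 5.0606/5.9286 = 0.8536, so P(A) = 0.8536/(1+0.8536) ≈ 0.46.

P(A) = 0.46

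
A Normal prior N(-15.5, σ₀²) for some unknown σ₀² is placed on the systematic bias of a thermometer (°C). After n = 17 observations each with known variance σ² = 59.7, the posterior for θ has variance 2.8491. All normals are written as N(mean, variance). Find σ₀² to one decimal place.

σ₀² = 15.1

For the Normal–Normal model with known σ², precisions add: τ_n = τ₀ + n/σ².
So 1/σ₀² = 1/2.8491 − 17/59.7 = 0.350988 − 0.284757 = 0.066231.
Hence σ₀² = 1/0.066231 ≈ 15.1.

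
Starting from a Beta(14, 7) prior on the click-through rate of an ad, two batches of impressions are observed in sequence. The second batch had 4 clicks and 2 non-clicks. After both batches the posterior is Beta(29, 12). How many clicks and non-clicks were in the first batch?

11 clicks and 3 non-clicks

Because Beta–binomial updating is additive in the counts, the combined data contributed (α_post−α_prior, β_post−β_prior) successes and failures.
Total across both batches: 29−14=15 clicks, 12−7=5 non-clicks.
Subtract the second batch: 15−4=11 clicks and 5−2=3 non-clicks.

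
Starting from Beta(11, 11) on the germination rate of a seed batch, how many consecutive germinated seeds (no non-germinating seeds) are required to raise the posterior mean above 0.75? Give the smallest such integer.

k = 23

After k germinated seeds and 0 non-germinating seeds the posterior is Beta(11+k, 11), with mean (11+k)/(11+11+k).
Set (11+k)/(22+k) > 0.75 and solve: k > (0.75·22 − 11)/(1 − 0.75) = 22.000.
The smallest integer exceeding 22.000 is 23, and checking k=23: (34)/(45) = 0.7556 > 0.75.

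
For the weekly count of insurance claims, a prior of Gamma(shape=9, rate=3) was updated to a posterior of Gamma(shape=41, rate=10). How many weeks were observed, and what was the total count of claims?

A Gamma(α, β) prior (rate parametrization) on a Poisson rate with n observations summing to S gives posterior Gamma(α+S, β+n).
Matching: Σxᵢ = 41 − 9 = 32 and n = 10 − 3 = 7.

n = 7 weeks with total 32 claims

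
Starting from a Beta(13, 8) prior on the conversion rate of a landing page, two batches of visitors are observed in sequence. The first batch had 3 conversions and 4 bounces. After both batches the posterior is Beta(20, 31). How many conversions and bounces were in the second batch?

4 conversions and 19 bounces

Because Beta–binomial updating is additive in the counts, the combined data contributed (α_post−α_prior, β_post−β_prior) successes and failures.
Total across both batches: 20−13=7 conversions, 31−8=23 bounces.
Subtract the first batch: 7−3=4 conversions and 23−4=19 bounces.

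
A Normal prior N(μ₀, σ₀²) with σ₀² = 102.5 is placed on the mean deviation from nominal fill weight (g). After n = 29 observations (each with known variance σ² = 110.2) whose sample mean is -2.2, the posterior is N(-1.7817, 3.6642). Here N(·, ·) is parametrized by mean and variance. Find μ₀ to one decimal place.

μ₀ = 9.5

With known observation variance, the Normal–Normal posterior has precision τ_n = τ₀ + n/σ² and mean μ_n = (τ₀μ₀ + (n/σ²)x̄)/τ_n.
Here τ₀ = 1/102.5 = 0.009756 and τ_data = 29/110.2 = 0.263158, so τ_n = 0.272914.
Rearranging for μ₀: μ₀ = (μ_n·τ_n − τ_data·x̄)/τ₀ = (-1.7817·0.272914 − 0.263158·-2.2) / 0.009756 = 0.092697/0.009756 ≈ 9.5.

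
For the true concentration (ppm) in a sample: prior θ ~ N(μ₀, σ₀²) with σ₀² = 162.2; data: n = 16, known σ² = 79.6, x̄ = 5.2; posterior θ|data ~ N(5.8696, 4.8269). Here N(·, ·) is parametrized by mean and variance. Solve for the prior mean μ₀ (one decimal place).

With known observation variance, the Normal–Normal posterior has precision τ_n = τ₀ + n/σ² and mean μ_n = (τ₀μ₀ + (n/σ²)x̄)/τ_n.
Here τ₀ = 1/162.2 = 0.006165 and τ_data = 16/79.6 = 0.201005, so τ_n = 0.207170.
Rearranging for μ₀: μ₀ = (μ_n·τ_n − τ_data·x̄)/τ₀ = (5.8696·0.207170 − 0.201005·5.2) / 0.006165 = 0.170779/0.006165 ≈ 27.7.

μ₀ = 27.7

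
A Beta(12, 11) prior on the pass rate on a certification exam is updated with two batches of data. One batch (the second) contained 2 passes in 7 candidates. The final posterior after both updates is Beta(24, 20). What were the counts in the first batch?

Because Beta–binomial updating is additive in the counts, the combined data contributed (α_post−α_prior, β_post−β_prior) successes and failures.
Total across both batches: 24−12=12 passes, 20−11=9 failures.
Subtract the second batch: 12−2=10 passes and 9−5=4 failures.

10 passes and 4 failures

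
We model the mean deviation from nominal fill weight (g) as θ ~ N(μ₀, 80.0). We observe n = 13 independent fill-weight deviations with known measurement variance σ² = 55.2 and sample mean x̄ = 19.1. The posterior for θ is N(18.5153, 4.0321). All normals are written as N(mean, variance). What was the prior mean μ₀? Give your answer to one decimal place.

With known observation variance, the Normal–Normal posterior has precision τ_n = τ₀ + n/σ² and mean μ_n = (τ₀μ₀ + (n/σ²)x̄)/τ_n.
Here τ₀ = 1/80.0 = 0.012500 and τ_data = 13/55.2 = 0.235507, so τ_n = 0.248007.
Rearranging for μ₀: μ₀ = (μ_n·τ_n − τ_data·x̄)/τ₀ = (18.5153·0.248007 − 0.235507·19.1) / 0.012500 = 0.093740/0.012500 ≈ 7.5.

μ₀ = 7.5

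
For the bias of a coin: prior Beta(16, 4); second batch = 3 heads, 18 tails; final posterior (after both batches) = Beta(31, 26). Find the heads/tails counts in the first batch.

Sequential conjugate updates are equivalent to a single update on the pooled data, so total successes = posterior α − prior α and total failures = posterior β − prior β.
Total across both batches: 31−16=15 heads, 26−4=22 tails.
Subtract the second batch: 15−3=12 heads and 22−18=4 tails.

12 heads and 4 tails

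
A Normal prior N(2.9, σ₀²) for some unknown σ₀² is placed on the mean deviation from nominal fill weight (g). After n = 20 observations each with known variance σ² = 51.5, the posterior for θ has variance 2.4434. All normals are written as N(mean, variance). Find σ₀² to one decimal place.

For the Normal–Normal model with known σ², precisions add: τ_n = τ₀ + n/σ².
So 1/σ₀² = 1/2.4434 − 20/51.5 = 0.409266 − 0.388350 = 0.020916.
Hence σ₀² = 1/0.020916 ≈ 47.8.

σ₀² = 47.8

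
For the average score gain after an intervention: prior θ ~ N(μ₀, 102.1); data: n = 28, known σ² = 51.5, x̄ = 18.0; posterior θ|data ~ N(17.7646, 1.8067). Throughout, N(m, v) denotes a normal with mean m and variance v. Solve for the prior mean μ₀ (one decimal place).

μ₀ = 4.7

The posterior mean is a precision-weighted average: μ_n = (τ₀μ₀ + τ_data·x̄)/(τ₀+τ_data), with τ₀=1/σ₀² and τ_data=n/σ².
Here τ₀ = 1/102.1 = 0.009794 and τ_data = 28/51.5 = 0.543689, so τ_n = 0.553483.
Rearranging for μ₀: μ₀ = (μ_n·τ_n − τ_data·x̄)/τ₀ = (17.7646·0.553483 − 0.543689·18.0) / 0.009794 = 0.046002/0.009794 ≈ 4.7.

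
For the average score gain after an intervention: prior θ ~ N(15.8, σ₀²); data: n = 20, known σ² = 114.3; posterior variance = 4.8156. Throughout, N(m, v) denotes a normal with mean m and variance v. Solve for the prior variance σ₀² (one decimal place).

σ₀² = 30.6

For the Normal–Normal model with known σ², precisions add: τ_n = τ₀ + n/σ².
So 1/σ₀² = 1/4.8156 − 20/114.3 = 0.207658 − 0.174978 = 0.032680.
Hence σ₀² = 1/0.032680 ≈ 30.6.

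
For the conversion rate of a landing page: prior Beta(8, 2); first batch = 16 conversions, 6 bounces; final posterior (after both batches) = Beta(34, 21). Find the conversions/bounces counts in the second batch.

10 conversions and 13 bounces

Sequential conjugate updates are equivalent to a single update on the pooled data, so total successes = posterior α − prior α and total failures = posterior β − prior β.
Total across both batches: 34−8=26 conversions, 21−2=19 bounces.
Subtract the first batch: 26−16=10 conversions and 19−6=13 bounces.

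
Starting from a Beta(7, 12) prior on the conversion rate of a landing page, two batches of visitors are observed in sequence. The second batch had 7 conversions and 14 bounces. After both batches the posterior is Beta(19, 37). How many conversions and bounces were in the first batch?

5 conversions and 11 bounces

Because Beta–binomial updating is additive in the counts, the combined data contributed (α_post−α_prior, β_post−β_prior) successes and failures.
Total across both batches: 19−7=12 conversions, 37−12=25 bounces.
Subtract the second batch: 12−7=5 conversions and 25−14=11 bounces.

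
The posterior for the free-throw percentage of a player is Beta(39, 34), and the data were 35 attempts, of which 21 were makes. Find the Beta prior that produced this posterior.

A Beta(α, β) prior with s successes and f failures in binomial data gives a Beta(α+s, β+f) posterior.
So α = 39 − 21 = 18 and β = 34 − 14 = 20.

Beta(18, 20)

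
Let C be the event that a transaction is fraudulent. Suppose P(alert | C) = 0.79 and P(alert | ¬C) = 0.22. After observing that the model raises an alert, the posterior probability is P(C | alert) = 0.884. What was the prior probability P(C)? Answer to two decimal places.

P(C) = 0.68

In odds form, posterior odds = prior odds × likelihood ratio, so prior odds = posterior odds ÷ LR.
Posterior odds = 0.884/(1−0.884) = 7.6207. LR = 0.79/0.22 = 3.5909.
Prior odds = 7.6207/3.5909 = 2.1222, so P(C) = 2.1222/(1+2.1222) ≈ 0.68.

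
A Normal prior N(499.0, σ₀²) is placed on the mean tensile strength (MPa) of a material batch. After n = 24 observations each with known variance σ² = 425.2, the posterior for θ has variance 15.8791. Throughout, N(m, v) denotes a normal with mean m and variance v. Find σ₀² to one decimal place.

σ₀² = 153.1

Posterior precision equals prior precision plus data precision: 1/σ_n² = 1/σ₀² + n/σ².
So 1/σ₀² = 1/15.8791 − 24/425.2 = 0.062976 − 0.056444 = 0.006532.
Hence σ₀² = 1/0.006532 ≈ 153.1.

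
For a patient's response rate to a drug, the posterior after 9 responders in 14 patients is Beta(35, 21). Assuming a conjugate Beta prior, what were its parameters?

Beta(26, 16)

Under Beta–binomial conjugacy the posterior parameters are (α+s, β+f).
Subtract the data counts: 35−9=26, 21−5=16.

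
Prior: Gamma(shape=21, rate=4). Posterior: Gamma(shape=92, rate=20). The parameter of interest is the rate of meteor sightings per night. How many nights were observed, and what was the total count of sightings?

Gamma–Poisson conjugacy: posterior shape = α + Σxᵢ, posterior rate = β + n.
Matching: Σxᵢ = 92 − 21 = 71 and n = 20 − 4 = 16.

n = 16 nights with total 71 sightings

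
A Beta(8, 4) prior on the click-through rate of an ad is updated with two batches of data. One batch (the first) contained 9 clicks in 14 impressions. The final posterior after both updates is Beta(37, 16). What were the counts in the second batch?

20 clicks and 7 non-clicks

Because Beta–binomial updating is additive in the counts, the combined data contributed (α_post−α_prior, β_post−β_prior) successes and failures.
Total across both batches: 37−8=29 clicks, 16−4=12 non-clicks.
Subtract the first batch: 29−9=20 clicks and 12−5=7 non-clicks.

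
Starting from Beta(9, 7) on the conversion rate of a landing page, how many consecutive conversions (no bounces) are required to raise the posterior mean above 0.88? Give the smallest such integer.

After k conversions and 0 bounces the posterior is Beta(9+k, 7), with mean (9+k)/(9+7+k).
Set (9+k)/(16+k) > 0.88 and solve: k > (0.88·16 − 9)/(1 − 0.88) = 42.333.
The smallest integer exceeding 42.333 is 43, and checking k=43: (52)/(59) = 0.8814 > 0.88.

k = 43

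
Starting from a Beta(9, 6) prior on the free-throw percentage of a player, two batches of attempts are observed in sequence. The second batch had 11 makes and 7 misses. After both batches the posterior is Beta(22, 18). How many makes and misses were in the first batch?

2 makes and 5 misses

Sequential conjugate updates are equivalent to a single update on the pooled data, so total successes = posterior α − prior α and total failures = posterior β − prior β.
Total across both batches: 22−9=13 makes, 18−6=12 misses.
Subtract the second batch: 13−11=2 makes and 12−7=5 misses.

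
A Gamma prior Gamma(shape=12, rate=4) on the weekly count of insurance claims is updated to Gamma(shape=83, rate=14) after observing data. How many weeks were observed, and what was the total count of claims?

A Gamma(α, β) prior (rate parametrization) on a Poisson rate with n observations summing to S gives posterior Gamma(α+S, β+n).
Matching: Σxᵢ = 83 − 12 = 71 and n = 14 − 4 = 10.

n = 10 weeks with total 71 claims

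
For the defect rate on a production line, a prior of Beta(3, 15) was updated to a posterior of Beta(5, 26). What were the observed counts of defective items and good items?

Under Beta–binomial conjugacy the posterior parameters are (a+s, b+f).
So s = 5 − 3 = 2 and f = 26 − 15 = 11.

2 defective items and 11 good items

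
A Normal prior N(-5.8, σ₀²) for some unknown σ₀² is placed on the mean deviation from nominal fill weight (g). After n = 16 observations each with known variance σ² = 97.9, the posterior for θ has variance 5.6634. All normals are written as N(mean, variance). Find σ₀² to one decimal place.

σ₀² = 76.1

For the Normal–Normal model with known σ², precisions add: τ_n = τ₀ + n/σ².
So 1/σ₀² = 1/5.6634 − 16/97.9 = 0.176572 − 0.163432 = 0.013140.
Hence σ₀² = 1/0.013140 ≈ 76.1.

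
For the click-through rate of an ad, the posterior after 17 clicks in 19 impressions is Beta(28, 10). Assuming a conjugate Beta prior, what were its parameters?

Under Beta–binomial conjugacy the posterior parameters are (α+s, β+f).
So α = 28 − 17 = 11 and β = 10 − 2 = 8.

Beta(11, 8)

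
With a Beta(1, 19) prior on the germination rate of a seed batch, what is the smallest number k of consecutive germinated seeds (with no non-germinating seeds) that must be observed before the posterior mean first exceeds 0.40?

After k germinated seeds and 0 non-germinating seeds the posterior is Beta(1+k, 19), with mean (1+k)/(1+19+k).
Set (1+k)/(20+k) > 0.40 and solve: k > (0.40·20 − 1)/(1 − 0.40) = 11.667.
The smallest integer exceeding 11.667 is 12.

k = 12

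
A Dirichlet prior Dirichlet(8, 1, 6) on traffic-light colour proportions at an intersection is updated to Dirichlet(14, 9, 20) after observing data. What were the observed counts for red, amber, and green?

For a Dirichlet(α) prior with multinomial counts c, the posterior is Dirichlet(α + c) componentwise.
Counts are posterior − prior componentwise: 14−8=6, 9−1=8, 20−6=14.

counts (6, 8, 14)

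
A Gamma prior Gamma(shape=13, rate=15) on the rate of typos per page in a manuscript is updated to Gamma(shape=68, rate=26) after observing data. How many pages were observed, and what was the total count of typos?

n = 11 pages with total 55 typos

A Gamma(α, β) prior (rate parametrization) on a Poisson rate with n observations summing to S gives posterior Gamma(α+S, β+n).
Matching: Σxᵢ = 68 − 13 = 55 and n = 26 − 15 = 11.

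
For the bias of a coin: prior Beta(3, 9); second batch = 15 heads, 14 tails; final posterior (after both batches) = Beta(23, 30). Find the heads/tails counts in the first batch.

5 heads and 7 tails

Sequential conjugate updates are equivalent to a single update on the pooled data, so total successes = posterior α − prior α and total failures = posterior β − prior β.
Total across both batches: 23−3=20 heads, 30−9=21 tails.
Subtract the second batch: 20−15=5 heads and 21−14=7 tails.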